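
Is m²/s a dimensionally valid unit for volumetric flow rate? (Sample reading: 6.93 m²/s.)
No

volumetric flow rate has SI base units: m^3 / s
m²/s does NOT reduce to m^3 / s; a valid unit for volumetric flow rate would be e.g. m³/s.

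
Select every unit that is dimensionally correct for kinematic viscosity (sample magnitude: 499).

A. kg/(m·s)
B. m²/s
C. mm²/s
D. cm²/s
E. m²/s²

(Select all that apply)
B, C, D

kinematic viscosity has SI base units: m^2 / s

Checking each option against m^2 / s:
  A. kg/(m·s): ✗ does not match
  B. m²/s: ✓ matches
  C. mm²/s: ✓ matches
  D. cm²/s: ✓ matches
  E. m²/s²: ✗ does not match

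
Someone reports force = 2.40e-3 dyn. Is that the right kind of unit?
Yes

force has SI base units: kg * m / s^2
dyn reduces to the same SI base units, so it is a valid unit for force.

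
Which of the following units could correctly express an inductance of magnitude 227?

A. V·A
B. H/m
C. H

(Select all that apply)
C

inductance has SI base units: kg * m^2 / (A^2 * s^2)

Checking each option against kg * m^2 / (A^2 * s^2):
  A. V·A: ✗ does not match
  B. H/m: ✗ does not match
  C. H: ✓ matches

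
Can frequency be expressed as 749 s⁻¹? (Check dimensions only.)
Yes

frequency has SI base units: 1 / s
s⁻¹ reduces to the same SI base units, so it is a valid unit for frequency.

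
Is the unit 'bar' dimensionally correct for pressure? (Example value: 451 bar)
Yes

pressure has SI base units: kg / (m * s^2)
bar reduces to the same SI base units, so it is a valid unit for pressure.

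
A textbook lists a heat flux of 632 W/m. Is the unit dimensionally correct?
No

heat flux has SI base units: kg / s^3
W/m does NOT reduce to kg / s^3; a valid unit for heat flux would be e.g. W/m².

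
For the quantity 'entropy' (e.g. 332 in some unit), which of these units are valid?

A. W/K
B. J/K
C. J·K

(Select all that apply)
B

entropy has SI base units: kg * m^2 / (s^2 * K)

Checking each option against kg * m^2 / (s^2 * K):
  A. W/K: ✗ does not match
  B. J/K: ✓ matches
  C. J·K: ✗ does not match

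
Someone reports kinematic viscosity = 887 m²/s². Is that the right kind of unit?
No

kinematic viscosity has SI base units: m^2 / s
m²/s² does NOT reduce to m^2 / s; a valid unit for kinematic viscosity would be e.g. m²/s.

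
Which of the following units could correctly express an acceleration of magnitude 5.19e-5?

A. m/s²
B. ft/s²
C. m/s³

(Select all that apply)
A, B

acceleration has SI base units: m / s^2

Checking each option against m / s^2:
  A. m/s²: ✓ matches
  B. ft/s²: ✓ matches
  C. m/s³: ✗ does not match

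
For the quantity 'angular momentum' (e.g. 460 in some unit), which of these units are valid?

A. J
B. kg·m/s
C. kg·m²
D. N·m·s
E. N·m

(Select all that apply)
D

angular momentum has SI base units: kg * m^2 / s

Checking each option against kg * m^2 / s:
  A. J: ✗ does not match
  B. kg·m/s: ✗ does not match
  C. kg·m²: ✗ does not match
  D. N·m·s: ✓ matches
  E. N·m: ✗ does not match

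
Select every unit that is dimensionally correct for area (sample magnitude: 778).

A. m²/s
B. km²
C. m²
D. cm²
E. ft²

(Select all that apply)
B, C, D, E

area has SI base units: m^2

Checking each option against m^2:
  A. m²/s: ✗ does not match
  B. km²: ✓ matches
  C. m²: ✓ matches
  D. cm²: ✓ matches
  E. ft²: ✓ matches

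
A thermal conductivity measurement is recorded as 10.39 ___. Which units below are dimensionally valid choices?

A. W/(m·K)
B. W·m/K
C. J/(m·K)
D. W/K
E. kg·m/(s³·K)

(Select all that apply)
A, E

thermal conductivity has SI base units: kg * m / (s^3 * K)

Checking each option against kg * m / (s^3 * K):
  A. W/(m·K): ✓ matches
  B. W·m/K: ✗ does not match
  C. J/(m·K): ✗ does not match
  D. W/K: ✗ does not match
  E. kg·m/(s³·K): ✓ matches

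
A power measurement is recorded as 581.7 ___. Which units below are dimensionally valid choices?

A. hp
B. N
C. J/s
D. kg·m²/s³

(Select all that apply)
A, C, D

power has SI base units: kg * m^2 / s^3

Checking each option against kg * m^2 / s^3:
  A. hp: ✓ matches
  B. N: ✗ does not match
  C. J/s: ✓ matches
  D. kg·m²/s³: ✓ matches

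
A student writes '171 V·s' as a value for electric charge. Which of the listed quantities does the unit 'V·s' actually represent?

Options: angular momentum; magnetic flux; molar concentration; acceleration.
magnetic flux

electric charge should have units dimensionally equivalent to A * s (e.g. C).
The given unit 'V·s' reduces to kg * m^2 / (A * s^2). Of the listed options, that is the dimensionality of magnetic flux.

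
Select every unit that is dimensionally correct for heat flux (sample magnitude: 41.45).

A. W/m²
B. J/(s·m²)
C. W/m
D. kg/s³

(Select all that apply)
A, B, D

heat flux has SI base units: kg / s^3

Checking each option against kg / s^3:
  A. W/m²: ✓ matches
  B. J/(s·m²): ✓ matches
  C. W/m: ✗ does not match
  D. kg/s³: ✓ matches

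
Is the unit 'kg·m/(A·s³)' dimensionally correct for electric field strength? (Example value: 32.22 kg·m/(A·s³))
Yes

electric field strength has SI base units: kg * m / (A * s^3)
kg·m/(A·s³) reduces to the same SI base units, so it is a valid unit for electric field strength.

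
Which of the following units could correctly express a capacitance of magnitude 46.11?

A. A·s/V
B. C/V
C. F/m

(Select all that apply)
A, B

capacitance has SI base units: A^2 * s^4 / (kg * m^2)

Checking each option against A^2 * s^4 / (kg * m^2):
  A. A·s/V: ✓ matches
  B. C/V: ✓ matches
  C. F/m: ✗ does not match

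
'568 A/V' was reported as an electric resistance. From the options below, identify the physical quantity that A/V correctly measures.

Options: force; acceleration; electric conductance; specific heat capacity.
electric conductance

electric resistance should have units dimensionally equivalent to kg * m^2 / (A^2 * s^3) (e.g. Ω).
The given unit 'A/V' reduces to A^2 * s^3 / (kg * m^2). Of the listed options, that is the dimensionality of electric conductance.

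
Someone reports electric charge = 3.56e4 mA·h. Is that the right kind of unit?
Yes

electric charge has SI base units: A * s
mA·h reduces to the same SI base units, so it is a valid unit for electric charge.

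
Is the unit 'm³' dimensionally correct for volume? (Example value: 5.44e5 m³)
Yes

volume has SI base units: m^3
m³ reduces to the same SI base units, so it is a valid unit for volume.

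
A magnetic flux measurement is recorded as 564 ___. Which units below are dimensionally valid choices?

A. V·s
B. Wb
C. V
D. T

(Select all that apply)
A, B

magnetic flux has SI base units: kg * m^2 / (A * s^2)

Checking each option against kg * m^2 / (A * s^2):
  A. V·s: ✓ matches
  B. Wb: ✓ matches
  C. V: ✗ does not match
  D. T: ✗ does not match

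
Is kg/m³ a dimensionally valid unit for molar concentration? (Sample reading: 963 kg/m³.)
No

molar concentration has SI base units: mol / m^3
kg/m³ does NOT reduce to mol / m^3; a valid unit for molar concentration would be e.g. mol/m³.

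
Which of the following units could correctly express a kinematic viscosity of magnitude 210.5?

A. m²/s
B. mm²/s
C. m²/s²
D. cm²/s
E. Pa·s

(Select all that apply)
A, B, D

kinematic viscosity has SI base units: m^2 / s

Checking each option against m^2 / s:
  A. m²/s: ✓ matches
  B. mm²/s: ✓ matches
  C. m²/s²: ✗ does not match
  D. cm²/s: ✓ matches
  E. Pa·s: ✗ does not match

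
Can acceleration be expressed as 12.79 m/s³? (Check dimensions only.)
No

acceleration has SI base units: m / s^2
m/s³ does NOT reduce to m / s^2; a valid unit for acceleration would be e.g. m/s².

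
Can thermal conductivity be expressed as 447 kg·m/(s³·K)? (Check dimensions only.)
Yes

thermal conductivity has SI base units: kg * m / (s^3 * K)
kg·m/(s³·K) reduces to the same SI base units, so it is a valid unit for thermal conductivity.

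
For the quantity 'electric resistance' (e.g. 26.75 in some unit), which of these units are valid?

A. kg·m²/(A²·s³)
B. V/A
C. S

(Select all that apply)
A, B

electric resistance has SI base units: kg * m^2 / (A^2 * s^3)

Checking each option against kg * m^2 / (A^2 * s^3):
  A. kg·m²/(A²·s³): ✓ matches
  B. V/A: ✓ matches
  C. S: ✗ does not match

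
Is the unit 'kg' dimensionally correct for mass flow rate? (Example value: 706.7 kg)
No

mass flow rate has SI base units: kg / s
kg does NOT reduce to kg / s; a valid unit for mass flow rate would be e.g. kg/s.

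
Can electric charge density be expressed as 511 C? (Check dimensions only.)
No

electric charge density has SI base units: A * s / m^3
C does NOT reduce to A * s / m^3; a valid unit for electric charge density would be e.g. C/m³.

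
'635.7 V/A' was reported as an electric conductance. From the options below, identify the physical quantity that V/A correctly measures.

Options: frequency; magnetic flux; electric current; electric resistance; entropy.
electric resistance

electric conductance should have units dimensionally equivalent to A^2 * s^3 / (kg * m^2) (e.g. S).
The given unit 'V/A' reduces to kg * m^2 / (A^2 * s^3). Of the listed options, that is the dimensionality of electric resistance.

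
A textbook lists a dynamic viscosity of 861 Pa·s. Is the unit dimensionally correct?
Yes

dynamic viscosity has SI base units: kg / (m * s)
Pa·s reduces to the same SI base units, so it is a valid unit for dynamic viscosity.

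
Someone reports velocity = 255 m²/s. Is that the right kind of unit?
No

velocity has SI base units: m / s
m²/s does NOT reduce to m / s; a valid unit for velocity would be e.g. m/s.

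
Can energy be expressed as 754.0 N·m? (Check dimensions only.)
Yes

energy has SI base units: kg * m^2 / s^2
N·m reduces to the same SI base units, so it is a valid unit for energy.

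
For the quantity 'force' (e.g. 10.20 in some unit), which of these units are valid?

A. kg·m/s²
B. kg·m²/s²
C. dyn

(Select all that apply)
A, C

force has SI base units: kg * m / s^2

Checking each option against kg * m / s^2:
  A. kg·m/s²: ✓ matches
  B. kg·m²/s²: ✗ does not match
  C. dyn: ✓ matches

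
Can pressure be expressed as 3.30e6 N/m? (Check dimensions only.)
No

pressure has SI base units: kg / (m * s^2)
N/m does NOT reduce to kg / (m * s^2); a valid unit for pressure would be e.g. Pa.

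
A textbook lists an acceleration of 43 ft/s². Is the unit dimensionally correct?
Yes

acceleration has SI base units: m / s^2
ft/s² reduces to the same SI base units, so it is a valid unit for acceleration.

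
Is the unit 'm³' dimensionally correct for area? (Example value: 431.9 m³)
No

area has SI base units: m^2
m³ does NOT reduce to m^2; a valid unit for area would be e.g. m².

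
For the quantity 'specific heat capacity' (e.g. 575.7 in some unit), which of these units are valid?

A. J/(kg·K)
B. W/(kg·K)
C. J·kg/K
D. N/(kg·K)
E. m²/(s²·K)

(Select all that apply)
A, E

specific heat capacity has SI base units: m^2 / (s^2 * K)

Checking each option against m^2 / (s^2 * K):
  A. J/(kg·K): ✓ matches
  B. W/(kg·K): ✗ does not match
  C. J·kg/K: ✗ does not match
  D. N/(kg·K): ✗ does not match
  E. m²/(s²·K): ✓ matches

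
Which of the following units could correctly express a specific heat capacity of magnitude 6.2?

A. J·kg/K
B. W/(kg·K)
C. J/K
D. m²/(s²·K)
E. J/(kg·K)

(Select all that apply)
D, E

specific heat capacity has SI base units: m^2 / (s^2 * K)

Checking each option against m^2 / (s^2 * K):
  A. J·kg/K: ✗ does not match
  B. W/(kg·K): ✗ does not match
  C. J/K: ✗ does not match
  D. m²/(s²·K): ✓ matches
  E. J/(kg·K): ✓ matches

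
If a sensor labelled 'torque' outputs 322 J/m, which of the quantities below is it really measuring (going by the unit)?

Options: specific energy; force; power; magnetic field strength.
force

torque should have units dimensionally equivalent to kg * m^2 / s^2 (e.g. N·m).
The given unit 'J/m' reduces to kg * m / s^2. Of the listed options, that is the dimensionality of force.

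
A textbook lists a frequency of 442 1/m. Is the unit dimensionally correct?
No

frequency has SI base units: 1 / s
1/m does NOT reduce to 1 / s; a valid unit for frequency would be e.g. Hz.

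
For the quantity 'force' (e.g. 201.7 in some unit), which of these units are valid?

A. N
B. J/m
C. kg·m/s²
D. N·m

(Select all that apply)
A, B, C

force has SI base units: kg * m / s^2

Checking each option against kg * m / s^2:
  A. N: ✓ matches
  B. J/m: ✓ matches
  C. kg·m/s²: ✓ matches
  D. N·m: ✗ does not match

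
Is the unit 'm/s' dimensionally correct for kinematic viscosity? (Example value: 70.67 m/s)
No

kinematic viscosity has SI base units: m^2 / s
m/s does NOT reduce to m^2 / s; a valid unit for kinematic viscosity would be e.g. m²/s.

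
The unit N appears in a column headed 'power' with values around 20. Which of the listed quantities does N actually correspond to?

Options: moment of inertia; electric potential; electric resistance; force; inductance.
force

power should have units dimensionally equivalent to kg * m^2 / s^3 (e.g. W).
The given unit 'N' reduces to kg * m / s^2. Of the listed options, that is the dimensionality of force.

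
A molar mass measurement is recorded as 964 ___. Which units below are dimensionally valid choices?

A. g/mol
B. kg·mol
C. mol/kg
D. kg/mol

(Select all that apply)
A, D

molar mass has SI base units: kg / mol

Checking each option against kg / mol:
  A. g/mol: ✓ matches
  B. kg·mol: ✗ does not match
  C. mol/kg: ✗ does not match
  D. kg/mol: ✓ matches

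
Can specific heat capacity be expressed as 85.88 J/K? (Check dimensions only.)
No

specific heat capacity has SI base units: m^2 / (s^2 * K)
J/K does NOT reduce to m^2 / (s^2 * K); a valid unit for specific heat capacity would be e.g. J/(kg·K).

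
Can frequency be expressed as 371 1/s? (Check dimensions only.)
Yes

frequency has SI base units: 1 / s
1/s reduces to the same SI base units, so it is a valid unit for frequency.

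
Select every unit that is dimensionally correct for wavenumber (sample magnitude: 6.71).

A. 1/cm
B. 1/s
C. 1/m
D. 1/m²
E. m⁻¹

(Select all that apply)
A, C, E

wavenumber has SI base units: 1 / m

Checking each option against 1 / m:
  A. 1/cm: ✓ matches
  B. 1/s: ✗ does not match
  C. 1/m: ✓ matches
  D. 1/m²: ✗ does not match
  E. m⁻¹: ✓ matches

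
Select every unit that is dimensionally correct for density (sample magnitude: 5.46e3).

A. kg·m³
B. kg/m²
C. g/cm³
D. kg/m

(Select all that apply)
C

density has SI base units: kg / m^3

Checking each option against kg / m^3:
  A. kg·m³: ✗ does not match
  B. kg/m²: ✗ does not match
  C. g/cm³: ✓ matches
  D. kg/m: ✗ does not match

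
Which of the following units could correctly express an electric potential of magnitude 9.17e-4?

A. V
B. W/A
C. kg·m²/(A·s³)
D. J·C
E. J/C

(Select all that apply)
A, B, C, E

electric potential has SI base units: kg * m^2 / (A * s^3)

Checking each option against kg * m^2 / (A * s^3):
  A. V: ✓ matches
  B. W/A: ✓ matches
  C. kg·m²/(A·s³): ✓ matches
  D. J·C: ✗ does not match
  E. J/C: ✓ matches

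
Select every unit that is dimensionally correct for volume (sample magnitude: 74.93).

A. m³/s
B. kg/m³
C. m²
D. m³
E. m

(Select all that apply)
D

volume has SI base units: m^3

Checking each option against m^3:
  A. m³/s: ✗ does not match
  B. kg/m³: ✗ does not match
  C. m²: ✗ does not match
  D. m³: ✓ matches
  E. m: ✗ does not match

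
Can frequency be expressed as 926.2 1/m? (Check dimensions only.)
No

frequency has SI base units: 1 / s
1/m does NOT reduce to 1 / s; a valid unit for frequency would be e.g. Hz.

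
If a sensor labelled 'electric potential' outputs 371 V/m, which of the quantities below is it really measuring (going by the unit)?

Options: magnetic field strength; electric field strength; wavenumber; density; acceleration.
electric field strength

electric potential should have units dimensionally equivalent to kg * m^2 / (A * s^3) (e.g. V).
The given unit 'V/m' reduces to kg * m / (A * s^3). Of the listed options, that is the dimensionality of electric field strength.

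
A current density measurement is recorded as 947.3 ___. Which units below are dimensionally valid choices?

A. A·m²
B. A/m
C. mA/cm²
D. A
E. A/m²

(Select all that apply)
C, E

current density has SI base units: A / m^2

Checking each option against A / m^2:
  A. A·m²: ✗ does not match
  B. A/m: ✗ does not match
  C. mA/cm²: ✓ matches
  D. A: ✗ does not match
  E. A/m²: ✓ matches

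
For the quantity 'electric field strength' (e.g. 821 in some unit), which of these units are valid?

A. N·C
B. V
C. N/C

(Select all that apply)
C

electric field strength has SI base units: kg * m / (A * s^3)

Checking each option against kg * m / (A * s^3):
  A. N·C: ✗ does not match
  B. V: ✗ does not match
  C. N/C: ✓ matches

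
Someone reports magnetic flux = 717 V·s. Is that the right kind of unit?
Yes

magnetic flux has SI base units: kg * m^2 / (A * s^2)
V·s reduces to the same SI base units, so it is a valid unit for magnetic flux.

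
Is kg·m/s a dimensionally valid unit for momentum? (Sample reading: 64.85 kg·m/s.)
Yes

momentum has SI base units: kg * m / s
kg·m/s reduces to the same SI base units, so it is a valid unit for momentum.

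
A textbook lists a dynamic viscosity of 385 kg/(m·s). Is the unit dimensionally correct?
Yes

dynamic viscosity has SI base units: kg / (m * s)
kg/(m·s) reduces to the same SI base units, so it is a valid unit for dynamic viscosity.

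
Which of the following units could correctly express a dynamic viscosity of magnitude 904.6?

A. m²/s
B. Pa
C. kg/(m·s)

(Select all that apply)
C

dynamic viscosity has SI base units: kg / (m * s)

Checking each option against kg / (m * s):
  A. m²/s: ✗ does not match
  B. Pa: ✗ does not match
  C. kg/(m·s): ✓ matches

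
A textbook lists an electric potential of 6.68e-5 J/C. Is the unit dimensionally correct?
Yes

electric potential has SI base units: kg * m^2 / (A * s^3)
J/C reduces to the same SI base units, so it is a valid unit for electric potential.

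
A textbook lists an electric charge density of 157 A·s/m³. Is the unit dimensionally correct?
Yes

electric charge density has SI base units: A * s / m^3
A·s/m³ reduces to the same SI base units, so it is a valid unit for electric charge density.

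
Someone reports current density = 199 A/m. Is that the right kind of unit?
No

current density has SI base units: A / m^2
A/m does NOT reduce to A / m^2; a valid unit for current density would be e.g. A/m².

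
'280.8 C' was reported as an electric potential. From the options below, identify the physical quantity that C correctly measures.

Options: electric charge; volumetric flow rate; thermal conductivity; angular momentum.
electric charge

electric potential should have units dimensionally equivalent to kg * m^2 / (A * s^3) (e.g. V).
The given unit 'C' reduces to A * s. Of the listed options, that is the dimensionality of electric charge.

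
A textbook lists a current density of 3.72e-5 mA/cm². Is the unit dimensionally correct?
Yes

current density has SI base units: A / m^2
mA/cm² reduces to the same SI base units, so it is a valid unit for current density.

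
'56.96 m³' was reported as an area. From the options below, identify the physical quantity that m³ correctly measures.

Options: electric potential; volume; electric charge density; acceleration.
volume

area should have units dimensionally equivalent to m^2 (e.g. m²).
The given unit 'm³' reduces to m^3. Of the listed options, that is the dimensionality of volume.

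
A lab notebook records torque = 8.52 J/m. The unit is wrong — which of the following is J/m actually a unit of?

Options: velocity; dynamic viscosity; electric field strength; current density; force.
force

torque should have units dimensionally equivalent to kg * m^2 / s^2 (e.g. N·m).
The given unit 'J/m' reduces to kg * m / s^2. Of the listed options, that is the dimensionality of force.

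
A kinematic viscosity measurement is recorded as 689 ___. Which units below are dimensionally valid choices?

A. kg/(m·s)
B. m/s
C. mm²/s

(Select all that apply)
C

kinematic viscosity has SI base units: m^2 / s

Checking each option against m^2 / s:
  A. kg/(m·s): ✗ does not match
  B. m/s: ✗ does not match
  C. mm²/s: ✓ matches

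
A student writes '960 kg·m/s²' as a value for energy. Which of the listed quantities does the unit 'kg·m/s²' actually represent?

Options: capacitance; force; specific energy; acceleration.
force

energy should have units dimensionally equivalent to kg * m^2 / s^2 (e.g. J).
The given unit 'kg·m/s²' reduces to kg * m / s^2. Of the listed options, that is the dimensionality of force.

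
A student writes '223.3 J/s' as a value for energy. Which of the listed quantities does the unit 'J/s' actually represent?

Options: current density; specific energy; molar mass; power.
power

energy should have units dimensionally equivalent to kg * m^2 / s^2 (e.g. J).
The given unit 'J/s' reduces to kg * m^2 / s^3. Of the listed options, that is the dimensionality of power.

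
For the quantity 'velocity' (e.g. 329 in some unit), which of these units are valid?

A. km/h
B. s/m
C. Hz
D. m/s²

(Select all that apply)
A

velocity has SI base units: m / s

Checking each option against m / s:
  A. km/h: ✓ matches
  B. s/m: ✗ does not match
  C. Hz: ✗ does not match
  D. m/s²: ✗ does not match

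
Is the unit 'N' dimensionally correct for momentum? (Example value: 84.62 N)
No

momentum has SI base units: kg * m / s
N does NOT reduce to kg * m / s; a valid unit for momentum would be e.g. kg·m/s.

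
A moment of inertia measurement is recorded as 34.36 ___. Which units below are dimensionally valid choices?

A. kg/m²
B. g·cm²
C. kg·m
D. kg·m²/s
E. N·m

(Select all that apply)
B

moment of inertia has SI base units: kg * m^2

Checking each option against kg * m^2:
  A. kg/m²: ✗ does not match
  B. g·cm²: ✓ matches
  C. kg·m: ✗ does not match
  D. kg·m²/s: ✗ does not match
  E. N·m: ✗ does not match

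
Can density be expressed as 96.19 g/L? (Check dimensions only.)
Yes

density has SI base units: kg / m^3
g/L reduces to the same SI base units, so it is a valid unit for density.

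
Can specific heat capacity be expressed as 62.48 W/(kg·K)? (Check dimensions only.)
No

specific heat capacity has SI base units: m^2 / (s^2 * K)
W/(kg·K) does NOT reduce to m^2 / (s^2 * K); a valid unit for specific heat capacity would be e.g. J/(kg·K).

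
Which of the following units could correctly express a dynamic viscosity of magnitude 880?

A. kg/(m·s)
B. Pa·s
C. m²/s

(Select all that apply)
A, B

dynamic viscosity has SI base units: kg / (m * s)

Checking each option against kg / (m * s):
  A. kg/(m·s): ✓ matches
  B. Pa·s: ✓ matches
  C. m²/s: ✗ does not match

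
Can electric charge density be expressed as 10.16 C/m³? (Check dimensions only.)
Yes

electric charge density has SI base units: A * s / m^3
C/m³ reduces to the same SI base units, so it is a valid unit for electric charge density.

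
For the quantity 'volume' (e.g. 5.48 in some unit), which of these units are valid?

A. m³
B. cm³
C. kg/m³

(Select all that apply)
A, B

volume has SI base units: m^3

Checking each option against m^3:
  A. m³: ✓ matches
  B. cm³: ✓ matches
  C. kg/m³: ✗ does not match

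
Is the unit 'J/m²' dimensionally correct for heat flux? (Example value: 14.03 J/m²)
No

heat flux has SI base units: kg / s^3
J/m² does NOT reduce to kg / s^3; a valid unit for heat flux would be e.g. W/m².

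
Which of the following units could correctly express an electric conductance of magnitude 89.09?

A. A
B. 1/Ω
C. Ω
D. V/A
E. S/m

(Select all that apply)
B

electric conductance has SI base units: A^2 * s^3 / (kg * m^2)

Checking each option against A^2 * s^3 / (kg * m^2):
  A. A: ✗ does not match
  B. 1/Ω: ✓ matches
  C. Ω: ✗ does not match
  D. V/A: ✗ does not match
  E. S/m: ✗ does not match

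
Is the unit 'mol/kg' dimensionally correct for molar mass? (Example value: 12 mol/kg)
No

molar mass has SI base units: kg / mol
mol/kg does NOT reduce to kg / mol; a valid unit for molar mass would be e.g. kg/mol.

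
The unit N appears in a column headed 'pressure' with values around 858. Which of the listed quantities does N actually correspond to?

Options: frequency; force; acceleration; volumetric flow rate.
force

pressure should have units dimensionally equivalent to kg / (m * s^2) (e.g. Pa).
The given unit 'N' reduces to kg * m / s^2. Of the listed options, that is the dimensionality of force.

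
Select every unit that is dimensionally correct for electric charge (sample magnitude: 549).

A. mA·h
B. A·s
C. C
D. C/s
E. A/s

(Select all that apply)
A, B, C

electric charge has SI base units: A * s

Checking each option against A * s:
  A. mA·h: ✓ matches
  B. A·s: ✓ matches
  C. C: ✓ matches
  D. C/s: ✗ does not match
  E. A/s: ✗ does not match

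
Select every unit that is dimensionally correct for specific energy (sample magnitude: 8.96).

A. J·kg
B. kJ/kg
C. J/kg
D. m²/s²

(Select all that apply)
B, C, D

specific energy has SI base units: m^2 / s^2

Checking each option against m^2 / s^2:
  A. J·kg: ✗ does not match
  B. kJ/kg: ✓ matches
  C. J/kg: ✓ matches
  D. m²/s²: ✓ matches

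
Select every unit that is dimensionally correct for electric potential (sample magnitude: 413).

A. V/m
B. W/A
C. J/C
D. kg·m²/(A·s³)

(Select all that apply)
B, C, D

electric potential has SI base units: kg * m^2 / (A * s^3)

Checking each option against kg * m^2 / (A * s^3):
  A. V/m: ✗ does not match
  B. W/A: ✓ matches
  C. J/C: ✓ matches
  D. kg·m²/(A·s³): ✓ matches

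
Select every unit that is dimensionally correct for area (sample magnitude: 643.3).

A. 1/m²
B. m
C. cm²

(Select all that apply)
C

area has SI base units: m^2

Checking each option against m^2:
  A. 1/m²: ✗ does not match
  B. m: ✗ does not match
  C. cm²: ✓ matches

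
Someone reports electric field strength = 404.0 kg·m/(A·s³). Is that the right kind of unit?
Yes

electric field strength has SI base units: kg * m / (A * s^3)
kg·m/(A·s³) reduces to the same SI base units, so it is a valid unit for electric field strength.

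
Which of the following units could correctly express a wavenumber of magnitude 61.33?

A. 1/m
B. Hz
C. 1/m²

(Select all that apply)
A

wavenumber has SI base units: 1 / m

Checking each option against 1 / m:
  A. 1/m: ✓ matches
  B. Hz: ✗ does not match
  C. 1/m²: ✗ does not match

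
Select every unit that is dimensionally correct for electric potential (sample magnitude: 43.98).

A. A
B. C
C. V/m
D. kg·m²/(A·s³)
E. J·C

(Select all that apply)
D

electric potential has SI base units: kg * m^2 / (A * s^3)

Checking each option against kg * m^2 / (A * s^3):
  A. A: ✗ does not match
  B. C: ✗ does not match
  C. V/m: ✗ does not match
  D. kg·m²/(A·s³): ✓ matches
  E. J·C: ✗ does not match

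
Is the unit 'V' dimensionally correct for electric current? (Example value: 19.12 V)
No

electric current has SI base units: A
V does NOT reduce to A; a valid unit for electric current would be e.g. A.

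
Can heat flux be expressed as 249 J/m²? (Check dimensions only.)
No

heat flux has SI base units: kg / s^3
J/m² does NOT reduce to kg / s^3; a valid unit for heat flux would be e.g. W/m².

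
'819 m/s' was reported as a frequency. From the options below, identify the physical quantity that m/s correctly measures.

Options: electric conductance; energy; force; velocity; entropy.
velocity

frequency should have units dimensionally equivalent to 1 / s (e.g. Hz).
The given unit 'm/s' reduces to m / s. Of the listed options, that is the dimensionality of velocity.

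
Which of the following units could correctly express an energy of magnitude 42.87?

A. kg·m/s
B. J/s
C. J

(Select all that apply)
C

energy has SI base units: kg * m^2 / s^2

Checking each option against kg * m^2 / s^2:
  A. kg·m/s: ✗ does not match
  B. J/s: ✗ does not match
  C. J: ✓ matches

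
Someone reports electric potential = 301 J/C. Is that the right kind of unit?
Yes

electric potential has SI base units: kg * m^2 / (A * s^3)
J/C reduces to the same SI base units, so it is a valid unit for electric potential.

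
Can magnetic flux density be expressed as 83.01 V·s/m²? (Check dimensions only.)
Yes

magnetic flux density has SI base units: kg / (A * s^2)
V·s/m² reduces to the same SI base units, so it is a valid unit for magnetic flux density.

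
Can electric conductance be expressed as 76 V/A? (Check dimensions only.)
No

electric conductance has SI base units: A^2 * s^3 / (kg * m^2)
V/A does NOT reduce to A^2 * s^3 / (kg * m^2); a valid unit for electric conductance would be e.g. S.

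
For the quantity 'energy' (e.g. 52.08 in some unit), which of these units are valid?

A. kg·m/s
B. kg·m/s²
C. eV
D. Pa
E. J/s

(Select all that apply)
C

energy has SI base units: kg * m^2 / s^2

Checking each option against kg * m^2 / s^2:
  A. kg·m/s: ✗ does not match
  B. kg·m/s²: ✗ does not match
  C. eV: ✓ matches
  D. Pa: ✗ does not match
  E. J/s: ✗ does not match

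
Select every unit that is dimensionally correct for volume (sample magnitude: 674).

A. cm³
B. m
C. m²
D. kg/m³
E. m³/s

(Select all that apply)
A

volume has SI base units: m^3

Checking each option against m^3:
  A. cm³: ✓ matches
  B. m: ✗ does not match
  C. m²: ✗ does not match
  D. kg/m³: ✗ does not match
  E. m³/s: ✗ does not match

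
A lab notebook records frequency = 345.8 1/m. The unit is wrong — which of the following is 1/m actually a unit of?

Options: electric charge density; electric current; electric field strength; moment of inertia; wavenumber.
wavenumber

frequency should have units dimensionally equivalent to 1 / s (e.g. Hz).
The given unit '1/m' reduces to 1 / m. Of the listed options, that is the dimensionality of wavenumber.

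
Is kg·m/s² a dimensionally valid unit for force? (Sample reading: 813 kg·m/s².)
Yes

force has SI base units: kg * m / s^2
kg·m/s² reduces to the same SI base units, so it is a valid unit for force.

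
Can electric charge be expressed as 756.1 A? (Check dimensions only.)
No

electric charge has SI base units: A * s
A does NOT reduce to A * s; a valid unit for electric charge would be e.g. C.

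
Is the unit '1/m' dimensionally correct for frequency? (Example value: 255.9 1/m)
No

frequency has SI base units: 1 / s
1/m does NOT reduce to 1 / s; a valid unit for frequency would be e.g. Hz.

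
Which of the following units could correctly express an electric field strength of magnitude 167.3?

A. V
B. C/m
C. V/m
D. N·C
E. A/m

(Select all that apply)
C

electric field strength has SI base units: kg * m / (A * s^3)

Checking each option against kg * m / (A * s^3):
  A. V: ✗ does not match
  B. C/m: ✗ does not match
  C. V/m: ✓ matches
  D. N·C: ✗ does not match
  E. A/m: ✗ does not match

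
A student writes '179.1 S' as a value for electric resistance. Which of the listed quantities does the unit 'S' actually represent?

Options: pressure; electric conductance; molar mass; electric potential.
electric conductance

electric resistance should have units dimensionally equivalent to kg * m^2 / (A^2 * s^3) (e.g. Ω).
The given unit 'S' reduces to A^2 * s^3 / (kg * m^2). Of the listed options, that is the dimensionality of electric conductance.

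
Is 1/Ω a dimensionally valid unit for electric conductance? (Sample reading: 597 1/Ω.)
Yes

electric conductance has SI base units: A^2 * s^3 / (kg * m^2)
1/Ω reduces to the same SI base units, so it is a valid unit for electric conductance.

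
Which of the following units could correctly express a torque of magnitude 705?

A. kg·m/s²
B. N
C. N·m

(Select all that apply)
C

torque has SI base units: kg * m^2 / s^2

Checking each option against kg * m^2 / s^2:
  A. kg·m/s²: ✗ does not match
  B. N: ✗ does not match
  C. N·m: ✓ matches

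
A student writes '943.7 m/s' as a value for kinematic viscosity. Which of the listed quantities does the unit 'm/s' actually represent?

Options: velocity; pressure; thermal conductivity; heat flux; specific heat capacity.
velocity

kinematic viscosity should have units dimensionally equivalent to m^2 / s (e.g. m²/s).
The given unit 'm/s' reduces to m / s. Of the listed options, that is the dimensionality of velocity.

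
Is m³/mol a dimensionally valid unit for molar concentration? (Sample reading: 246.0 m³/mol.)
No

molar concentration has SI base units: mol / m^3
m³/mol does NOT reduce to mol / m^3; a valid unit for molar concentration would be e.g. mol/m³.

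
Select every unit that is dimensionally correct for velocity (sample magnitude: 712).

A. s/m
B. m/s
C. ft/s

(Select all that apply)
B, C

velocity has SI base units: m / s

Checking each option against m / s:
  A. s/m: ✗ does not match
  B. m/s: ✓ matches
  C. ft/s: ✓ matches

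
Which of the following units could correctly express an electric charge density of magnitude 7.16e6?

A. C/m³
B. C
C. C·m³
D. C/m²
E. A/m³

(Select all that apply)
A

electric charge density has SI base units: A * s / m^3

Checking each option against A * s / m^3:
  A. C/m³: ✓ matches
  B. C: ✗ does not match
  C. C·m³: ✗ does not match
  D. C/m²: ✗ does not match
  E. A/m³: ✗ does not match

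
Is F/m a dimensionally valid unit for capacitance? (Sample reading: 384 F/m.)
No

capacitance has SI base units: A^2 * s^4 / (kg * m^2)
F/m does NOT reduce to A^2 * s^4 / (kg * m^2); a valid unit for capacitance would be e.g. F.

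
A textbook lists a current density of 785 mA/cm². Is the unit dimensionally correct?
Yes

current density has SI base units: A / m^2
mA/cm² reduces to the same SI base units, so it is a valid unit for current density.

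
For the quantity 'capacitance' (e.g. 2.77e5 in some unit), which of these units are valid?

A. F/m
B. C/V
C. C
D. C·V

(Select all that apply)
B

capacitance has SI base units: A^2 * s^4 / (kg * m^2)

Checking each option against A^2 * s^4 / (kg * m^2):
  A. F/m: ✗ does not match
  B. C/V: ✓ matches
  C. C: ✗ does not match
  D. C·V: ✗ does not match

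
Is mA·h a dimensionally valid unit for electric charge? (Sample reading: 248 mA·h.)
Yes

electric charge has SI base units: A * s
mA·h reduces to the same SI base units, so it is a valid unit for electric charge.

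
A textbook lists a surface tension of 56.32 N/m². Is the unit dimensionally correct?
No

surface tension has SI base units: kg / s^2
N/m² does NOT reduce to kg / s^2; a valid unit for surface tension would be e.g. N/m.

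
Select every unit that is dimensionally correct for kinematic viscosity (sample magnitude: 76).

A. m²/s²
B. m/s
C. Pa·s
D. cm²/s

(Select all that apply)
D

kinematic viscosity has SI base units: m^2 / s

Checking each option against m^2 / s:
  A. m²/s²: ✗ does not match
  B. m/s: ✗ does not match
  C. Pa·s: ✗ does not match
  D. cm²/s: ✓ matches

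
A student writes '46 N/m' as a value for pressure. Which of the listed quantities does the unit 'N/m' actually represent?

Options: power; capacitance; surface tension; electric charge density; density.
surface tension

pressure should have units dimensionally equivalent to kg / (m * s^2) (e.g. Pa).
The given unit 'N/m' reduces to kg / s^2. Of the listed options, that is the dimensionality of surface tension.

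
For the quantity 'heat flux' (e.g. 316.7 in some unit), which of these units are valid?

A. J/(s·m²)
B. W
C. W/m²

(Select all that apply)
A, C

heat flux has SI base units: kg / s^3

Checking each option against kg / s^3:
  A. J/(s·m²): ✓ matches
  B. W: ✗ does not match
  C. W/m²: ✓ matches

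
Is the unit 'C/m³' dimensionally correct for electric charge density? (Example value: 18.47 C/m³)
Yes

electric charge density has SI base units: A * s / m^3
C/m³ reduces to the same SI base units, so it is a valid unit for electric charge density.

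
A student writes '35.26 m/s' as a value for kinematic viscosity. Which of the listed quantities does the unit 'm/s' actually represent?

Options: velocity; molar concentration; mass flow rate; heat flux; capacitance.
velocity

kinematic viscosity should have units dimensionally equivalent to m^2 / s (e.g. m²/s).
The given unit 'm/s' reduces to m / s. Of the listed options, that is the dimensionality of velocity.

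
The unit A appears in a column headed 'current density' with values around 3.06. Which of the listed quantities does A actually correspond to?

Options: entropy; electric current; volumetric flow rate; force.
electric current

current density should have units dimensionally equivalent to A / m^2 (e.g. A/m²).
The given unit 'A' reduces to A. Of the listed options, that is the dimensionality of electric current.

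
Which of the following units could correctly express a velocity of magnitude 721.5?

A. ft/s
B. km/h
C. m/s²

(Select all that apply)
A, B

velocity has SI base units: m / s

Checking each option against m / s:
  A. ft/s: ✓ matches
  B. km/h: ✓ matches
  C. m/s²: ✗ does not match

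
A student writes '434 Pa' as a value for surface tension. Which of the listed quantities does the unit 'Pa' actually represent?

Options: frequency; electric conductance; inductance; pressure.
pressure

surface tension should have units dimensionally equivalent to kg / s^2 (e.g. N/m).
The given unit 'Pa' reduces to kg / (m * s^2). Of the listed options, that is the dimensionality of pressure.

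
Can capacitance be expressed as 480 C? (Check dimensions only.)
No

capacitance has SI base units: A^2 * s^4 / (kg * m^2)
C does NOT reduce to A^2 * s^4 / (kg * m^2); a valid unit for capacitance would be e.g. F.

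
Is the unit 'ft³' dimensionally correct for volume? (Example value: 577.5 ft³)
Yes

volume has SI base units: m^3
ft³ reduces to the same SI base units, so it is a valid unit for volume.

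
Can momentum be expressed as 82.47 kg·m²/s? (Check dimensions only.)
No

momentum has SI base units: kg * m / s
kg·m²/s does NOT reduce to kg * m / s; a valid unit for momentum would be e.g. kg·m/s.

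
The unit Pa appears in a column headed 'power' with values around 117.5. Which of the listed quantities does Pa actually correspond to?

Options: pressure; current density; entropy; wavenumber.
pressure

power should have units dimensionally equivalent to kg * m^2 / s^3 (e.g. W).
The given unit 'Pa' reduces to kg / (m * s^2). Of the listed options, that is the dimensionality of pressure.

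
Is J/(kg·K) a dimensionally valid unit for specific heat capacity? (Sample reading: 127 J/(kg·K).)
Yes

specific heat capacity has SI base units: m^2 / (s^2 * K)
J/(kg·K) reduces to the same SI base units, so it is a valid unit for specific heat capacity.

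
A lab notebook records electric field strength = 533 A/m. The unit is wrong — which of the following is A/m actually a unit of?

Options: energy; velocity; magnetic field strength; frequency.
magnetic field strength

electric field strength should have units dimensionally equivalent to kg * m / (A * s^3) (e.g. V/m).
The given unit 'A/m' reduces to A / m. Of the listed options, that is the dimensionality of magnetic field strength.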